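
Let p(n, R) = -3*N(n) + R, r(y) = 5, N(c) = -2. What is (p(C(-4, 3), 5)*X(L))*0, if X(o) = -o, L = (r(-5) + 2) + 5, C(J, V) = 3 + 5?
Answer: 0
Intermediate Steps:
C(J, V) = 8
p(n, R) = 6 + R (p(n, R) = -3*(-2) + R = 6 + R)
L = 12 (L = (5 + 2) + 5 = 7 + 5 = 12)
(p(C(-4, 3), 5)*X(L))*0 = ((6 + 5)*(-1*12))*0 = (11*(-12))*0 = -132*0 = 0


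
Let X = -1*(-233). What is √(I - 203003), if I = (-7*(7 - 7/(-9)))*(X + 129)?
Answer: I*√2004407/3 ≈ 471.92*I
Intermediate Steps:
X = 233
I = -177380/9 (I = (-7*(7 - 7/(-9)))*(233 + 129) = -7*(7 - 7*(-⅑))*362 = -7*(7 + 7/9)*362 = -7*70/9*362 = -490/9*362 = -177380/9 ≈ -19709.)
√(I - 203003) = √(-177380/9 - 203003) = √(-2004407/9) = I*√2004407/3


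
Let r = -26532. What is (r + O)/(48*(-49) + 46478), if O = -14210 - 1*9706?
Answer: -25224/22063 ≈ -1.1433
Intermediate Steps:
O = -23916 (O = -14210 - 9706 = -23916)
(r + O)/(48*(-49) + 46478) = (-26532 - 23916)/(48*(-49) + 46478) = -50448/(-2352 + 46478) = -50448/44126 = -50448*1/44126 = -25224/22063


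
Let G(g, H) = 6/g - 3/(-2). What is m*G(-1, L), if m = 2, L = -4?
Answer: -9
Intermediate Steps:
G(g, H) = 3/2 + 6/g (G(g, H) = 6/g - 3*(-½) = 6/g + 3/2 = 3/2 + 6/g)
m*G(-1, L) = 2*(3/2 + 6/(-1)) = 2*(3/2 + 6*(-1)) = 2*(3/2 - 6) = 2*(-9/2) = -9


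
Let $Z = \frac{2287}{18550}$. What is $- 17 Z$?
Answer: $- \frac{38879}{18550} \approx -2.0959$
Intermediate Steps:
$Z = \frac{2287}{18550}$ ($Z = 2287 \cdot \frac{1}{18550} = \frac{2287}{18550} \approx 0.12329$)
$- 17 Z = \left(-17\right) \frac{2287}{18550} = - \frac{38879}{18550}$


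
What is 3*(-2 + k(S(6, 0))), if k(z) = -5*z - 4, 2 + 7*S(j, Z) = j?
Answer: -186/7 ≈ -26.571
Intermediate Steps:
S(j, Z) = -2/7 + j/7
k(z) = -4 - 5*z
3*(-2 + k(S(6, 0))) = 3*(-2 + (-4 - 5*(-2/7 + (⅐)*6))) = 3*(-2 + (-4 - 5*(-2/7 + 6/7))) = 3*(-2 + (-4 - 5*4/7)) = 3*(-2 + (-4 - 20/7)) = 3*(-2 - 48/7) = 3*(-62/7) = -186/7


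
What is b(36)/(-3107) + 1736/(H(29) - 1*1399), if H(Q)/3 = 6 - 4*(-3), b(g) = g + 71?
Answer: -5537667/4178915 ≈ -1.3251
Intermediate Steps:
b(g) = 71 + g
H(Q) = 54 (H(Q) = 3*(6 - 4*(-3)) = 3*(6 + 12) = 3*18 = 54)
b(36)/(-3107) + 1736/(H(29) - 1*1399) = (71 + 36)/(-3107) + 1736/(54 - 1*1399) = 107*(-1/3107) + 1736/(54 - 1399) = -107/3107 + 1736/(-1345) = -107/3107 + 1736*(-1/1345) = -107/3107 - 1736/1345 = -5537667/4178915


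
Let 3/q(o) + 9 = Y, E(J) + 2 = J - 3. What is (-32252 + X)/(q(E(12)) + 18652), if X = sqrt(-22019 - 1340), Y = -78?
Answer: -935308/540907 + 29*I*sqrt(23359)/540907 ≈ -1.7291 + 0.0081941*I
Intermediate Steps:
E(J) = -5 + J (E(J) = -2 + (J - 3) = -2 + (-3 + J) = -5 + J)
q(o) = -1/29 (q(o) = 3/(-9 - 78) = 3/(-87) = 3*(-1/87) = -1/29)
X = I*sqrt(23359) (X = sqrt(-23359) = I*sqrt(23359) ≈ 152.84*I)
(-32252 + X)/(q(E(12)) + 18652) = (-32252 + I*sqrt(23359))/(-1/29 + 18652) = (-32252 + I*sqrt(23359))/(540907/29) = (-32252 + I*sqrt(23359))*(29/540907) = -935308/540907 + 29*I*sqrt(23359)/540907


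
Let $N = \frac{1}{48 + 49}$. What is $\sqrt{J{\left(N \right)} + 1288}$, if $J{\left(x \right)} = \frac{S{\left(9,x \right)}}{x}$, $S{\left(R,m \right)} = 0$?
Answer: $2 \sqrt{322} \approx 35.889$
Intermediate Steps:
$N = \frac{1}{97} \approx 0.010309$
$J{\left(x \right)} = 0$ ($J{\left(x \right)} = \frac{0}{x} = 0$)
$\sqrt{J{\left(N \right)} + 1288} = \sqrt{0 + 1288} = \sqrt{1288} = 2 \sqrt{322}$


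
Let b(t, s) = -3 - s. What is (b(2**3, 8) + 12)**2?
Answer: 1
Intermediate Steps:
(b(2**3, 8) + 12)**2 = ((-3 - 1*8) + 12)**2 = ((-3 - 8) + 12)**2 = (-11 + 12)**2 = 1**2 = 1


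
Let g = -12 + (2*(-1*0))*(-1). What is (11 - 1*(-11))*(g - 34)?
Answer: -1012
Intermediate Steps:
g = -12 (g = -12 + (2*0)*(-1) = -12 + 0*(-1) = -12 + 0 = -12)
(11 - 1*(-11))*(g - 34) = (11 - 1*(-11))*(-12 - 34) = (11 + 11)*(-46) = 22*(-46) = -1012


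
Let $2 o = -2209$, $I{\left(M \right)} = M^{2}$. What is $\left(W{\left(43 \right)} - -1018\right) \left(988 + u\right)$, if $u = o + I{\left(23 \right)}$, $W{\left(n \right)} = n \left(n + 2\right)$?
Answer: $\frac{2436225}{2} \approx 1.2181 \cdot 10^{6}$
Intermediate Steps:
$o = - \frac{2209}{2}$ ($o = \frac{1}{2} \left(-2209\right) = - \frac{2209}{2} \approx -1104.5$)
$W{\left(n \right)} = n \left(2 + n\right)$
$u = - \frac{1151}{2}$ ($u = - \frac{2209}{2} + 23^{2} = - \frac{2209}{2} + 529 = - \frac{1151}{2} \approx -575.5$)
$\left(W{\left(43 \right)} - -1018\right) \left(988 + u\right) = \left(43 \left(2 + 43\right) - -1018\right) \left(988 - \frac{1151}{2}\right) = \left(43 \cdot 45 + \left(-34 + 1052\right)\right) \frac{825}{2} = \left(1935 + 1018\right) \frac{825}{2} = 2953 \cdot \frac{825}{2} = \frac{2436225}{2}$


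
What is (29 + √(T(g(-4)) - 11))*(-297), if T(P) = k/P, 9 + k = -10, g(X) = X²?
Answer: -8613 - 297*I*√195/4 ≈ -8613.0 - 1036.8*I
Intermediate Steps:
k = -19 (k = -9 - 10 = -19)
T(P) = -19/P
(29 + √(T(g(-4)) - 11))*(-297) = (29 + √(-19/((-4)²) - 11))*(-297) = (29 + √(-19/16 - 11))*(-297) = (29 + √(-195/16))*(-297) = (29 + I*√195/4)*(-297) = -8613 - 297*I*√195/4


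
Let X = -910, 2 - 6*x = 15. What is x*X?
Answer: 5915/3 ≈ 1971.7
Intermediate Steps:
x = -13/6 (x = ⅓ - ⅙*15 = ⅓ - 5/2 = -13/6 ≈ -2.1667)
x*X = -13/6*(-910) = 5915/3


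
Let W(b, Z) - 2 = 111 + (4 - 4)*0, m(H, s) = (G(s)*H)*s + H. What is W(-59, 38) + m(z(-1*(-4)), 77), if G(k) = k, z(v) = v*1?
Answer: 23833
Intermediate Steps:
z(v) = v
m(H, s) = H + H*s**2 (m(H, s) = (s*H)*s + H = (H*s)*s + H = H*s**2 + H = H + H*s**2)
W(b, Z) = 113 (W(b, Z) = 2 + (111 + (4 - 4)*0) = 2 + (111 + 0*0) = 2 + (111 + 0) = 2 + 111 = 113)
W(-59, 38) + m(z(-1*(-4)), 77) = 113 + (-1*(-4))*(1 + 77**2) = 113 + 4*(1 + 5929) = 113 + 4*5930 = 113 + 23720 = 23833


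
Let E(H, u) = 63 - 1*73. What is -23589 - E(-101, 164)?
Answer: -23579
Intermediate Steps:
E(H, u) = -10 (E(H, u) = 63 - 73 = -10)
-23589 - E(-101, 164) = -23589 - 1*(-10) = -23589 + 10 = -23579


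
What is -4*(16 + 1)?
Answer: -68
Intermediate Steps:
-4*(16 + 1) = -4*17 = -68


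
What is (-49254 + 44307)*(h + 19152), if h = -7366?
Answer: -58305342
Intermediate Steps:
(-49254 + 44307)*(h + 19152) = (-49254 + 44307)*(-7366 + 19152) = -4947*11786 = -58305342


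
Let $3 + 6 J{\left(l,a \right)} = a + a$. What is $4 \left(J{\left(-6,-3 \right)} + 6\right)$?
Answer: $18$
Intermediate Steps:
$J{\left(l,a \right)} = - \frac{1}{2} + \frac{a}{3}$ ($J{\left(l,a \right)} = - \frac{1}{2} + \frac{a + a}{6} = - \frac{1}{2} + \frac{2 a}{6} = - \frac{1}{2} + \frac{a}{3}$)
$4 \left(J{\left(-6,-3 \right)} + 6\right) = 4 \left(\left(- \frac{1}{2} + \frac{1}{3} \left(-3\right)\right) + 6\right) = 4 \left(\left(- \frac{1}{2} - 1\right) + 6\right) = 4 \left(- \frac{3}{2} + 6\right) = 4 \cdot \frac{9}{2} = 18$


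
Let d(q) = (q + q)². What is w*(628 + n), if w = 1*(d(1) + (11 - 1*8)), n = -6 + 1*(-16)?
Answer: 4242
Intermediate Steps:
d(q) = 4*q² (d(q) = (2*q)² = 4*q²)
n = -22 (n = -6 - 16 = -22)
w = 7 (w = 1*(4*1² + (11 - 1*8)) = 1*(4*1 + (11 - 8)) = 1*(4 + 3) = 1*7 = 7)
w*(628 + n) = 7*(628 - 22) = 7*606 = 4242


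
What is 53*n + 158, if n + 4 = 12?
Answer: 582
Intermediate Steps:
n = 8 (n = -4 + 12 = 8)
53*n + 158 = 53*8 + 158 = 424 + 158 = 582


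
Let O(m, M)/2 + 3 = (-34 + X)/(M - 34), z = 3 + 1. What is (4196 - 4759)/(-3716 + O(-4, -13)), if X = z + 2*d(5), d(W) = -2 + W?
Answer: 26461/174886 ≈ 0.15130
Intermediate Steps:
z = 4
X = 10 (X = 4 + 2*(-2 + 5) = 4 + 2*3 = 4 + 6 = 10)
O(m, M) = -6 - 48/(-34 + M) (O(m, M) = -6 + 2*((-34 + 10)/(M - 34)) = -6 + 2*(-24/(-34 + M)) = -6 - 48/(-34 + M))
(4196 - 4759)/(-3716 + O(-4, -13)) = (4196 - 4759)/(-3716 + 6*(26 - 1*(-13))/(-34 - 13)) = -563/(-3716 + 6*(26 + 13)/(-47)) = -563/(-3716 + 6*(-1/47)*39) = -563/(-3716 - 234/47) = -563/(-174886/47) = -563*(-47/174886) = 26461/174886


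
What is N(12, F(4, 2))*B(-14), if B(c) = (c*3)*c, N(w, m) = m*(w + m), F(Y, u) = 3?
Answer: 26460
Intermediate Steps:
N(w, m) = m*(m + w)
B(c) = 3*c**2 (B(c) = (3*c)*c = 3*c**2)
N(12, F(4, 2))*B(-14) = (3*(3 + 12))*(3*(-14)**2) = (3*15)*(3*196) = 45*588 = 26460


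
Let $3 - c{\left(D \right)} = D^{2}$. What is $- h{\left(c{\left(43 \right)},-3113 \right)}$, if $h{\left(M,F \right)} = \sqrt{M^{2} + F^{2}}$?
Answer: $- \sqrt{13098485} \approx -3619.2$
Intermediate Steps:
$c{\left(D \right)} = 3 - D^{2}$
$h{\left(M,F \right)} = \sqrt{F^{2} + M^{2}}$
$- h{\left(c{\left(43 \right)},-3113 \right)} = - \sqrt{\left(-3113\right)^{2} + \left(3 - 43^{2}\right)^{2}} = - \sqrt{9690769 + \left(3 - 1849\right)^{2}} = - \sqrt{9690769 + \left(-1846\right)^{2}} = - \sqrt{9690769 + 3407716} = - \sqrt{13098485}$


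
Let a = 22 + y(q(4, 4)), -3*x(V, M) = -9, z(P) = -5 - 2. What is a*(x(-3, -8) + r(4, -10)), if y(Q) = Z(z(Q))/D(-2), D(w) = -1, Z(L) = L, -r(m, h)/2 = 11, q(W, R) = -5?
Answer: -551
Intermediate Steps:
z(P) = -7
r(m, h) = -22 (r(m, h) = -2*11 = -22)
x(V, M) = 3 (x(V, M) = -1/3*(-9) = 3)
y(Q) = 7 (y(Q) = -7/(-1) = -7*(-1) = 7)
a = 29 (a = 22 + 7 = 29)
a*(x(-3, -8) + r(4, -10)) = 29*(3 - 22) = 29*(-19) = -551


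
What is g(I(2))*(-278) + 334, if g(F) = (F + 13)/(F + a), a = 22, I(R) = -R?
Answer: 1811/10 ≈ 181.10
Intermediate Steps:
g(F) = (13 + F)/(22 + F) (g(F) = (F + 13)/(F + 22) = (13 + F)/(22 + F))
g(I(2))*(-278) + 334 = ((13 - 1*2)/(22 - 1*2))*(-278) + 334 = ((13 - 2)/(22 - 2))*(-278) + 334 = (11/20)*(-278) + 334 = -1529/10 + 334 = 1811/10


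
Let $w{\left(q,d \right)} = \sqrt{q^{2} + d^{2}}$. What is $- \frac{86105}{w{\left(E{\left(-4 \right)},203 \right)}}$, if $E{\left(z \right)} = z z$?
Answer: $- \frac{17221 \sqrt{41465}}{8293} \approx -422.85$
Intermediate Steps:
$E{\left(z \right)} = z^{2}$
$w{\left(q,d \right)} = \sqrt{d^{2} + q^{2}}$
$- \frac{86105}{w{\left(E{\left(-4 \right)},203 \right)}} = - \frac{86105}{\sqrt{203^{2} + \left(\left(-4\right)^{2}\right)^{2}}} = - \frac{86105}{\sqrt{41209 + 16^{2}}} = - \frac{86105}{\sqrt{41209 + 256}} = - \frac{86105}{\sqrt{41465}} = - 86105 \frac{\sqrt{41465}}{41465} = - \frac{17221 \sqrt{41465}}{8293}$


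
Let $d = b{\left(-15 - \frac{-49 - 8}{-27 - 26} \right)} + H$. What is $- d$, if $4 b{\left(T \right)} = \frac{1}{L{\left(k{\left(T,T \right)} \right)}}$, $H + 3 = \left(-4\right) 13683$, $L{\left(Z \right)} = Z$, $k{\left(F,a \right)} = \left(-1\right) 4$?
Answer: $\frac{875761}{16} \approx 54735.0$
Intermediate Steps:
$k{\left(F,a \right)} = -4$
$H = -54735$ ($H = -3 - 54732 = -54735$)
$b{\left(T \right)} = - \frac{1}{16}$ ($b{\left(T \right)} = \frac{1}{4 \left(-4\right)} = \frac{1}{4} \left(- \frac{1}{4}\right) = - \frac{1}{16}$)
$d = - \frac{875761}{16}$ ($d = - \frac{1}{16} - 54735 = - \frac{875761}{16} \approx -54735.0$)
$- d = \left(-1\right) \left(- \frac{875761}{16}\right) = \frac{875761}{16}$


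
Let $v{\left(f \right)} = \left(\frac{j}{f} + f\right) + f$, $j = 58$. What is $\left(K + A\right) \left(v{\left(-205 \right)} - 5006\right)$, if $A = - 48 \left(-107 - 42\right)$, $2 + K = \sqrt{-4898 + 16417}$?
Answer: $- \frac{1587783340}{41} - \frac{1110338 \sqrt{11519}}{205} \approx -3.9308 \cdot 10^{7}$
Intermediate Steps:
$v{\left(f \right)} = 2 f + \frac{58}{f}$ ($v{\left(f \right)} = \left(\frac{58}{f} + f\right) + f = \left(f + \frac{58}{f}\right) + f = 2 f + \frac{58}{f}$)
$K = -2 + \sqrt{11519}$ ($K = -2 + \sqrt{-4898 + 16417} = -2 + \sqrt{11519} \approx 105.33$)
$A = 7152$ ($A = \left(-48\right) \left(-149\right) = 7152$)
$\left(K + A\right) \left(v{\left(-205 \right)} - 5006\right) = \left(\left(-2 + \sqrt{11519}\right) + 7152\right) \left(\left(2 \left(-205\right) + \frac{58}{-205}\right) - 5006\right) = \left(7150 + \sqrt{11519}\right) \left(\left(-410 + 58 \left(- \frac{1}{205}\right)\right) - 5006\right) = \left(7150 + \sqrt{11519}\right) \left(\left(-410 - \frac{58}{205}\right) - 5006\right) = \left(7150 + \sqrt{11519}\right) \left(- \frac{84108}{205} - 5006\right) = \left(7150 + \sqrt{11519}\right) \left(- \frac{1110338}{205}\right) = - \frac{1587783340}{41} - \frac{1110338 \sqrt{11519}}{205}$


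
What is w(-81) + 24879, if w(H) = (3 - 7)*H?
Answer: 25203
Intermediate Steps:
w(H) = -4*H
w(-81) + 24879 = -4*(-81) + 24879 = 324 + 24879 = 25203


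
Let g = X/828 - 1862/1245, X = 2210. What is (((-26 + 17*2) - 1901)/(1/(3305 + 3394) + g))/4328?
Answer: -363126362445/974389683508 ≈ -0.37267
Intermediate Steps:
g = 201619/171810 (g = 2210/828 - 1862/1245 = 2210*(1/828) - 1862*1/1245 = 1105/414 - 1862/1245 = 201619/171810 ≈ 1.1735)
(((-26 + 17*2) - 1901)/(1/(3305 + 3394) + g))/4328 = (((-26 + 17*2) - 1901)/(1/(3305 + 3394) + 201619/171810))/4328 = (((-26 + 34) - 1901)/(1/6699 + 201619/171810))*(1/4328) = ((8 - 1901)/(1/6699 + 201619/171810))*(1/4328) = -1893/450272497/383651730*(1/4328) = -1893*383651730/450272497*(1/4328) = -726252724890/450272497*1/4328 = -363126362445/974389683508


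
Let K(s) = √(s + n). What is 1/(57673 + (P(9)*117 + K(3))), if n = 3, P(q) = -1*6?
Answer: 56971/3245694835 - √6/3245694835 ≈ 1.7552e-5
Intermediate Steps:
P(q) = -6
K(s) = √(3 + s) (K(s) = √(s + 3) = √(3 + s))
1/(57673 + (P(9)*117 + K(3))) = 1/(57673 + (-6*117 + √(3 + 3))) = 1/(57673 + (-702 + √6)) = 1/(56971 + √6)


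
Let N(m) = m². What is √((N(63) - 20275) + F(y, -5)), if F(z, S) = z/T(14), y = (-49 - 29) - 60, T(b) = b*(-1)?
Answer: I*√798511/7 ≈ 127.66*I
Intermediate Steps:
T(b) = -b
y = -138 (y = -78 - 60 = -138)
F(z, S) = -z/14 (F(z, S) = z/((-1*14)) = z/(-14) = z*(-1/14) = -z/14)
√((N(63) - 20275) + F(y, -5)) = √((63² - 20275) - 1/14*(-138)) = √((3969 - 20275) + 69/7) = √(-16306 + 69/7) = √(-114073/7) = I*√798511/7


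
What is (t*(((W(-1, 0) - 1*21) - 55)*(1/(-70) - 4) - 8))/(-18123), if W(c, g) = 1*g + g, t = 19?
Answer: -65854/211435 ≈ -0.31146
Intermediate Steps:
W(c, g) = 2*g (W(c, g) = g + g = 2*g)
(t*(((W(-1, 0) - 1*21) - 55)*(1/(-70) - 4) - 8))/(-18123) = (19*(((2*0 - 1*21) - 55)*(1/(-70) - 4) - 8))/(-18123) = (19*(((0 - 21) - 55)*(-1/70 - 4) - 8))*(-1/18123) = (19*((-21 - 55)*(-281/70) - 8))*(-1/18123) = (19*(-76*(-281/70) - 8))*(-1/18123) = (19*(10678/35 - 8))*(-1/18123) = (19*(10398/35))*(-1/18123) = (197562/35)*(-1/18123) = -65854/211435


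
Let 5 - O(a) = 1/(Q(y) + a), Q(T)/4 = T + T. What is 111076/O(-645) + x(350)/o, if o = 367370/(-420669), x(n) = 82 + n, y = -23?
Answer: 8268679335578/380779005 ≈ 21715.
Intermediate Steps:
Q(T) = 8*T (Q(T) = 4*(T + T) = 4*(2*T) = 8*T)
o = -367370/420669 (o = 367370*(-1/420669) = -367370/420669 ≈ -0.87330)
O(a) = 5 - 1/(-184 + a) (O(a) = 5 - 1/(8*(-23) + a) = 5 - 1/(-184 + a))
111076/O(-645) + x(350)/o = 111076/(((-921 + 5*(-645))/(-184 - 645))) + (82 + 350)/(-367370/420669) = 111076/(((-921 - 3225)/(-829))) + 432*(-420669/367370) = 111076/((-1/829*(-4146))) - 90864504/183685 = 111076/(4146/829) - 90864504/183685 = 111076*(829/4146) - 90864504/183685 = 46041002/2073 - 90864504/183685 = 8268679335578/380779005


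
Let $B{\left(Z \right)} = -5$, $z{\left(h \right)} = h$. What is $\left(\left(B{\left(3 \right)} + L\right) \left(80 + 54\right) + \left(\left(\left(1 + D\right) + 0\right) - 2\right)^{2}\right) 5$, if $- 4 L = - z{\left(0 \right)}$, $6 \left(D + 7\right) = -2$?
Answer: $- \frac{27025}{9} \approx -3002.8$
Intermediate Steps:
$D = - \frac{22}{3}$ ($D = -7 + \frac{1}{6} \left(-2\right) = -7 - \frac{1}{3} = - \frac{22}{3} \approx -7.3333$)
$L = 0$ ($L = - \frac{\left(-1\right) 0}{4} = \left(- \frac{1}{4}\right) 0 = 0$)
$\left(\left(B{\left(3 \right)} + L\right) \left(80 + 54\right) + \left(\left(\left(1 + D\right) + 0\right) - 2\right)^{2}\right) 5 = \left(\left(-5 + 0\right) \left(80 + 54\right) + \left(\left(\left(1 - \frac{22}{3}\right) + 0\right) - 2\right)^{2}\right) 5 = \left(\left(-5\right) 134 + \left(\left(- \frac{19}{3} + 0\right) - 2\right)^{2}\right) 5 = \left(-670 + \left(- \frac{19}{3} - 2\right)^{2}\right) 5 = \left(-670 + \left(- \frac{25}{3}\right)^{2}\right) 5 = \left(-670 + \frac{625}{9}\right) 5 = \left(- \frac{5405}{9}\right) 5 = - \frac{27025}{9}$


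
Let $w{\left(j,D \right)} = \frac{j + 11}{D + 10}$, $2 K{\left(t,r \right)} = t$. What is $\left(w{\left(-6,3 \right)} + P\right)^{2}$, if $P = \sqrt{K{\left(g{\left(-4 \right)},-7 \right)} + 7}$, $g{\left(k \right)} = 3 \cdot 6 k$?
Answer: $- \frac{4876}{169} + \frac{10 i \sqrt{29}}{13} \approx -28.852 + 4.1424 i$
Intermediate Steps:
$g{\left(k \right)} = 18 k$
$K{\left(t,r \right)} = \frac{t}{2}$
$w{\left(j,D \right)} = \frac{11 + j}{10 + D}$
$P = i \sqrt{29}$ ($P = \sqrt{\frac{18 \left(-4\right)}{2} + 7} = \sqrt{\frac{1}{2} \left(-72\right) + 7} = \sqrt{-36 + 7} = \sqrt{-29} = i \sqrt{29} \approx 5.3852 i$)
$\left(w{\left(-6,3 \right)} + P\right)^{2} = \left(\frac{11 - 6}{10 + 3} + i \sqrt{29}\right)^{2} = \left(\frac{1}{13} \cdot 5 + i \sqrt{29}\right)^{2} = \left(\frac{5}{13} + i \sqrt{29}\right)^{2}$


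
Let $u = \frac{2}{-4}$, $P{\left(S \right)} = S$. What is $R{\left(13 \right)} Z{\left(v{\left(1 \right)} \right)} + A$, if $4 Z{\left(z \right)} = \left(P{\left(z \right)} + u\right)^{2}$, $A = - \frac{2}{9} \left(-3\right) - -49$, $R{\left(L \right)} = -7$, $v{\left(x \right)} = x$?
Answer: $\frac{2363}{48} \approx 49.229$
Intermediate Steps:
$u = - \frac{1}{2}$ ($u = 2 \left(- \frac{1}{4}\right) = - \frac{1}{2} \approx -0.5$)
$A = \frac{149}{3}$ ($A = \left(-2\right) \frac{1}{9} \left(-3\right) + 49 = \left(- \frac{2}{9}\right) \left(-3\right) + 49 = \frac{2}{3} + 49 = \frac{149}{3} \approx 49.667$)
$Z{\left(z \right)} = \frac{\left(- \frac{1}{2} + z\right)^{2}}{4}$ ($Z{\left(z \right)} = \frac{\left(z - \frac{1}{2}\right)^{2}}{4} = \frac{\left(- \frac{1}{2} + z\right)^{2}}{4}$)
$R{\left(13 \right)} Z{\left(v{\left(1 \right)} \right)} + A = - 7 \frac{\left(-1 + 2 \cdot 1\right)^{2}}{16} + \frac{149}{3} = - 7 \frac{\left(-1 + 2\right)^{2}}{16} + \frac{149}{3} = - 7 \frac{1^{2}}{16} + \frac{149}{3} = - 7 \cdot \frac{1}{16} \cdot 1 + \frac{149}{3} = \left(-7\right) \frac{1}{16} + \frac{149}{3} = - \frac{7}{16} + \frac{149}{3} = \frac{2363}{48}$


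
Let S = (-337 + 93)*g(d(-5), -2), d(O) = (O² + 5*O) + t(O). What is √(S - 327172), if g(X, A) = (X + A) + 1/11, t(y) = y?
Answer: 2*I*√9845957/11 ≈ 570.51*I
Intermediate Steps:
d(O) = O² + 6*O (d(O) = (O² + 5*O) + O = O² + 6*O)
g(X, A) = 1/11 + A + X (g(X, A) = (A + X) + 1/11 = 1/11 + A + X)
S = 18544/11 (S = (-337 + 93)*(1/11 - 2 - 5*(6 - 5)) = -244*(1/11 - 2 - 5*1) = -244*(1/11 - 2 - 5) = -244*(-76/11) = 18544/11 ≈ 1685.8)
√(S - 327172) = √(18544/11 - 327172) = √(-3580348/11) = 2*I*√9845957/11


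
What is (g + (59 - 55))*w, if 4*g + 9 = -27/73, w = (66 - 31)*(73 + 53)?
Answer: 533610/73 ≈ 7309.7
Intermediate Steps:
w = 4410 (w = 35*126 = 4410)
g = -171/73 (g = -9/4 + (-27/73)/4 = -9/4 + (-27*1/73)/4 = -9/4 + (1/4)*(-27/73) = -9/4 - 27/292 = -171/73 ≈ -2.3425)
(g + (59 - 55))*w = (-171/73 + (59 - 55))*4410 = (-171/73 + 4)*4410 = (121/73)*4410 = 533610/73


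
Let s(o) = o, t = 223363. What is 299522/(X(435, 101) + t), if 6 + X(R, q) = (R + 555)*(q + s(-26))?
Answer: 299522/297607 ≈ 1.0064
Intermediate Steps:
X(R, q) = -6 + (-26 + q)*(555 + R) (X(R, q) = -6 + (R + 555)*(q - 26) = -6 + (555 + R)*(-26 + q) = -6 + (-26 + q)*(555 + R))
299522/(X(435, 101) + t) = 299522/((-14436 - 26*435 + 555*101 + 435*101) + 223363) = 299522/((-14436 - 11310 + 56055 + 43935) + 223363) = 299522/(74244 + 223363) = 299522/297607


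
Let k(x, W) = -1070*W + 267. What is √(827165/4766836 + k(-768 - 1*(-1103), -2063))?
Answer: 3*√1393456730506045237/2383418 ≈ 1485.8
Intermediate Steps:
k(x, W) = 267 - 1070*W
√(827165/4766836 + k(-768 - 1*(-1103), -2063)) = √(827165/4766836 + (267 - 1070*(-2063))) = √(827165*(1/4766836) + (267 + 2207410)) = √(827165/4766836 + 2207677) = √(10523635027137/4766836) = 3*√1393456730506045237/2383418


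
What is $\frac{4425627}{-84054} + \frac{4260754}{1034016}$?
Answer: $- \frac{351502975943}{7242765072} \approx -48.532$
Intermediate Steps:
$\frac{4425627}{-84054} + \frac{4260754}{1034016} = 4425627 \left(- \frac{1}{84054}\right) + 4260754 \cdot \frac{1}{1034016} = - \frac{1475209}{28018} + \frac{2130377}{517008} = - \frac{351502975943}{7242765072}$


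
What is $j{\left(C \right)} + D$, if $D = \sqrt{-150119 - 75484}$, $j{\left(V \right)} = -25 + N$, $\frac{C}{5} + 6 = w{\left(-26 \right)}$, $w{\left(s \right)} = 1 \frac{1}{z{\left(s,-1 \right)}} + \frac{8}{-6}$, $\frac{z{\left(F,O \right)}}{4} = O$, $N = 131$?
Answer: $106 + 3 i \sqrt{25067} \approx 106.0 + 474.98 i$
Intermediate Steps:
$z{\left(F,O \right)} = 4 O$
$w{\left(s \right)} = - \frac{19}{12}$ ($w{\left(s \right)} = 1 \frac{1}{4 \left(-1\right)} + \frac{8}{-6} = 1 \frac{1}{-4} + 8 \left(- \frac{1}{6}\right) = 1 \left(- \frac{1}{4}\right) - \frac{4}{3} = - \frac{1}{4} - \frac{4}{3} = - \frac{19}{12}$)
$C = - \frac{455}{12}$ ($C = -30 + 5 \left(- \frac{19}{12}\right) = -30 - \frac{95}{12} = - \frac{455}{12} \approx -37.917$)
$j{\left(V \right)} = 106$ ($j{\left(V \right)} = -25 + 131 = 106$)
$D = 3 i \sqrt{25067}$ ($D = \sqrt{-225603} = 3 i \sqrt{25067} \approx 474.98 i$)
$j{\left(C \right)} + D = 106 + 3 i \sqrt{25067}$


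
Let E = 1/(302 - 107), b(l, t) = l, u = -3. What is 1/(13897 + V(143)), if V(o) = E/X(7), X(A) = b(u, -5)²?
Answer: 1755/24389236 ≈ 7.1958e-5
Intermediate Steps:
E = 1/195 ≈ 0.0051282
X(A) = 9 (X(A) = (-3)² = 9)
V(o) = 1/1755 (V(o) = (1/195)/9 = (1/195)*(⅑) = 1/1755)
1/(13897 + V(143)) = 1/(13897 + 1/1755) = 1/(24389236/1755) = 1755/24389236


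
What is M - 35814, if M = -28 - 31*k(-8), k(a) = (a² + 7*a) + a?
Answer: -35842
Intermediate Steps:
k(a) = a² + 8*a
M = -28 (M = -28 - (-248)*(8 - 8) = -28 - (-248)*0 = -28 - 31*0 = -28 + 0 = -28)
M - 35814 = -28 - 35814 = -35842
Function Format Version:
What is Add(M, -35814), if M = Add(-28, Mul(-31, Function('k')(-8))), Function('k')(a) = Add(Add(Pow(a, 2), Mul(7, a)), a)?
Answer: -35842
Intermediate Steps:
Function('k')(a) = Add(Pow(a, 2), Mul(8, a))
M = -28 (M = Add(-28, Mul(-31, Mul(-8, Add(8, -8)))) = Add(-28, Mul(-31, Mul(-8, 0))) = Add(-28, Mul(-31, 0)) = Add(-28, 0) = -28)
Add(M, -35814) = Add(-28, -35814) = -35842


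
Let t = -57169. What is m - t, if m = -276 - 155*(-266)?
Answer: 98123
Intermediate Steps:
m = 40954 (m = -276 + 41230 = 40954)
m - t = 40954 - 1*(-57169) = 40954 + 57169 = 98123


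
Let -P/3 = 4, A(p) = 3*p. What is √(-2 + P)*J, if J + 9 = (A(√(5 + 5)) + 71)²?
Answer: I*(852*√35 + 5122*√14) ≈ 24205.0*I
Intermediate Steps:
P = -12 (P = -3*4 = -12)
J = -9 + (71 + 3*√10)² (J = -9 + (3*√(5 + 5) + 71)² = -9 + (3*√10 + 71)² = -9 + (71 + 3*√10)² ≈ 6469.1)
√(-2 + P)*J = √(-2 - 12)*(5122 + 426*√10) = √(-14)*(5122 + 426*√10) = (I*√14)*(5122 + 426*√10) = I*√14*(5122 + 426*√10)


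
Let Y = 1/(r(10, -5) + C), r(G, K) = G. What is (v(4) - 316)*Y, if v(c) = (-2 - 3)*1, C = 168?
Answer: -321/178 ≈ -1.8034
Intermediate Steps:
v(c) = -5 (v(c) = -5*1 = -5)
Y = 1/178 (Y = 1/(10 + 168) = 1/178 ≈ 0.0056180)
(v(4) - 316)*Y = (-5 - 316)*(1/178) = -321*1/178 = -321/178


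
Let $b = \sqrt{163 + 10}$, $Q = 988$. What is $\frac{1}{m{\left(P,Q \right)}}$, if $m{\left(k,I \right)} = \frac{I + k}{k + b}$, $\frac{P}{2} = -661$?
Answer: $\frac{661}{167} - \frac{\sqrt{173}}{334} \approx 3.9187$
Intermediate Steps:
$P = -1322$ ($P = 2 \left(-661\right) = -1322$)
$b = \sqrt{173} \approx 13.153$
$m{\left(k,I \right)} = \frac{I + k}{k + \sqrt{173}}$
$\frac{1}{m{\left(P,Q \right)}} = \frac{1}{\frac{1}{-1322 + \sqrt{173}} \left(988 - 1322\right)} = \frac{1}{\frac{1}{-1322 + \sqrt{173}} \left(-334\right)} = \frac{1}{\left(-334\right) \frac{1}{-1322 + \sqrt{173}}} = \frac{661}{167} - \frac{\sqrt{173}}{334}$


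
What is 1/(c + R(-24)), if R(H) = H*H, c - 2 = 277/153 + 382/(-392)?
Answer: 29988/17358133 ≈ 0.0017276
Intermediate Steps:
c = 85045/29988 (c = 2 + (277/153 + 382/(-392)) = 2 + (277*(1/153) + 382*(-1/392)) = 2 + (277/153 - 191/196) = 2 + 25069/29988 = 85045/29988 ≈ 2.8360)
R(H) = H**2
1/(c + R(-24)) = 1/(85045/29988 + (-24)**2) = 1/(85045/29988 + 576) = 1/(17358133/29988) = 29988/17358133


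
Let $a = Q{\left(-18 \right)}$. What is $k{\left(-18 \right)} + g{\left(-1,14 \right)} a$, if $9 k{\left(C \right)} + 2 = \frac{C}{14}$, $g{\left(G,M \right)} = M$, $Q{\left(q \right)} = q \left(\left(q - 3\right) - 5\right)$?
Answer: $\frac{412753}{63} \approx 6551.6$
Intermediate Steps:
$Q{\left(q \right)} = q \left(-8 + q\right)$ ($Q{\left(q \right)} = q \left(\left(-3 + q\right) - 5\right) = q \left(-8 + q\right)$)
$k{\left(C \right)} = - \frac{2}{9} + \frac{C}{126}$ ($k{\left(C \right)} = - \frac{2}{9} + \frac{C \frac{1}{14}}{9} = - \frac{2}{9} + \frac{\frac{1}{14} C}{9} = - \frac{2}{9} + \frac{C}{126}$)
$a = 468$ ($a = - 18 \left(-8 - 18\right) = \left(-18\right) \left(-26\right) = 468$)
$k{\left(-18 \right)} + g{\left(-1,14 \right)} a = \left(- \frac{2}{9} + \frac{1}{126} \left(-18\right)\right) + 14 \cdot 468 = \left(- \frac{2}{9} - \frac{1}{7}\right) + 6552 = - \frac{23}{63} + 6552 = \frac{412753}{63}$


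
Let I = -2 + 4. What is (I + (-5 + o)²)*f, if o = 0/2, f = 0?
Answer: 0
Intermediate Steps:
o = 0 (o = 0*(½) = 0)
I = 2
(I + (-5 + o)²)*f = (2 + (-5 + 0)²)*0 = (2 + (-5)²)*0 = (2 + 25)*0 = 27*0 = 0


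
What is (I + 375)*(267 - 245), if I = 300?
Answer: 14850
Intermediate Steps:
(I + 375)*(267 - 245) = (300 + 375)*(267 - 245) = 675*22 = 14850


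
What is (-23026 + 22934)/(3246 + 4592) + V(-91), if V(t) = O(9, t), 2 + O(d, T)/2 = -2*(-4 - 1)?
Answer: 62658/3919 ≈ 15.988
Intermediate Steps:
O(d, T) = 16 (O(d, T) = -4 + 2*(-2*(-4 - 1)) = -4 + 2*(-2*(-5)) = -4 + 2*10 = -4 + 20 = 16)
V(t) = 16
(-23026 + 22934)/(3246 + 4592) + V(-91) = (-23026 + 22934)/(3246 + 4592) + 16 = -92/7838 + 16 = -92*1/7838 + 16 = -46/3919 + 16 = 62658/3919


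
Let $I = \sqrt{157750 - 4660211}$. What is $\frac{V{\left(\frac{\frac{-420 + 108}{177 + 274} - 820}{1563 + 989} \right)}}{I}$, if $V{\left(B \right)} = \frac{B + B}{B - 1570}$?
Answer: $- \frac{185066 i \sqrt{4502461}}{2034397349675973} \approx - 1.9303 \cdot 10^{-7} i$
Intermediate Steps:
$I = i \sqrt{4502461}$ ($I = \sqrt{-4502461} = i \sqrt{4502461} \approx 2121.9 i$)
$V{\left(B \right)} = \frac{2 B}{-1570 + B}$
$\frac{V{\left(\frac{\frac{-420 + 108}{177 + 274} - 820}{1563 + 989} \right)}}{I} = \frac{2 \frac{\frac{-420 + 108}{177 + 274} - 820}{1563 + 989} \frac{1}{-1570 + \frac{\frac{-420 + 108}{177 + 274} - 820}{1563 + 989}}}{i \sqrt{4502461}} = \frac{2 \frac{- \frac{312}{451} - 820}{2552}}{-1570 + \frac{- \frac{312}{451} - 820}{2552}} \left(- \frac{i \sqrt{4502461}}{4502461}\right) = \frac{2 \left(\left(-312\right) \frac{1}{451} - 820\right) \frac{1}{2552}}{-1570 + \left(\left(-312\right) \frac{1}{451} - 820\right) \frac{1}{2552}} \left(- \frac{i \sqrt{4502461}}{4502461}\right) = \frac{2 \left(- \frac{312}{451} - 820\right) \frac{1}{2552}}{-1570 + \left(- \frac{312}{451} - 820\right) \frac{1}{2552}} \left(- \frac{i \sqrt{4502461}}{4502461}\right) = \frac{2 \left(\left(- \frac{370132}{451}\right) \frac{1}{2552}\right)}{-1570 - \frac{92533}{287738}} \left(- \frac{i \sqrt{4502461}}{4502461}\right) = 2 \left(- \frac{92533}{287738}\right) \frac{1}{-1570 - \frac{92533}{287738}} \left(- \frac{i \sqrt{4502461}}{4502461}\right) = 2 \left(- \frac{92533}{287738}\right) \frac{1}{- \frac{451841193}{287738}} \left(- \frac{i \sqrt{4502461}}{4502461}\right) = 2 \left(- \frac{92533}{287738}\right) \left(- \frac{287738}{451841193}\right) \left(- \frac{i \sqrt{4502461}}{4502461}\right) = \frac{185066 \left(- \frac{i \sqrt{4502461}}{4502461}\right)}{451841193} = - \frac{185066 i \sqrt{4502461}}{2034397349675973}$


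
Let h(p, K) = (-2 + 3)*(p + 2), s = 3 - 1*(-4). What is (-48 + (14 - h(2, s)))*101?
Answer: -3838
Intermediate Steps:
s = 7 (s = 3 + 4 = 7)
h(p, K) = 2 + p (h(p, K) = 1*(2 + p) = 2 + p)
(-48 + (14 - h(2, s)))*101 = (-48 + (14 - (2 + 2)))*101 = (-48 + (14 - 1*4))*101 = (-48 + (14 - 4))*101 = (-48 + 10)*101 = -38*101 = -3838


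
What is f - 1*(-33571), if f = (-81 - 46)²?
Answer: 49700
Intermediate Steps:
f = 16129 (f = (-127)² = 16129)
f - 1*(-33571) = 16129 - 1*(-33571) = 16129 + 33571 = 49700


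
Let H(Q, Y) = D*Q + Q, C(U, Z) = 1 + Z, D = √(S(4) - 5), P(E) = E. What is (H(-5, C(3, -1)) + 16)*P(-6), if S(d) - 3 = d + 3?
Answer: -66 + 30*√5 ≈ 1.0820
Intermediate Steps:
S(d) = 6 + d (S(d) = 3 + (d + 3) = 3 + (3 + d) = 6 + d)
D = √5 (D = √((6 + 4) - 5) = √(10 - 5) = √5 ≈ 2.2361)
H(Q, Y) = Q + Q*√5 (H(Q, Y) = √5*Q + Q = Q*√5 + Q = Q + Q*√5)
(H(-5, C(3, -1)) + 16)*P(-6) = (-5*(1 + √5) + 16)*(-6) = ((-5 - 5*√5) + 16)*(-6) = (11 - 5*√5)*(-6) = -66 + 30*√5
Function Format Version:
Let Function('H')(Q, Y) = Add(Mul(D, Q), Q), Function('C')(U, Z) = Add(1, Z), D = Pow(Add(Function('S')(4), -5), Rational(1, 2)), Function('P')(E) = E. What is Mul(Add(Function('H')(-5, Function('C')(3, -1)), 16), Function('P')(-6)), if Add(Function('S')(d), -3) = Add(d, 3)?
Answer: Add(-66, Mul(30, Pow(5, Rational(1, 2)))) ≈ 1.0820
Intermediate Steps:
Function('S')(d) = Add(6, d) (Function('S')(d) = Add(3, Add(d, 3)) = Add(3, Add(3, d)) = Add(6, d))
D = Pow(5, Rational(1, 2)) (D = Pow(Add(Add(6, 4), -5), Rational(1, 2)) = Pow(Add(10, -5), Rational(1, 2)) = Pow(5, Rational(1, 2)) ≈ 2.2361)
Function('H')(Q, Y) = Add(Q, Mul(Q, Pow(5, Rational(1, 2)))) (Function('H')(Q, Y) = Add(Mul(Pow(5, Rational(1, 2)), Q), Q) = Add(Mul(Q, Pow(5, Rational(1, 2))), Q) = Add(Q, Mul(Q, Pow(5, Rational(1, 2)))))
Mul(Add(Function('H')(-5, Function('C')(3, -1)), 16), Function('P')(-6)) = Mul(Add(Mul(-5, Add(1, Pow(5, Rational(1, 2)))), 16), -6) = Mul(Add(Add(-5, Mul(-5, Pow(5, Rational(1, 2)))), 16), -6) = Mul(Add(11, Mul(-5, Pow(5, Rational(1, 2)))), -6) = Add(-66, Mul(30, Pow(5, Rational(1, 2))))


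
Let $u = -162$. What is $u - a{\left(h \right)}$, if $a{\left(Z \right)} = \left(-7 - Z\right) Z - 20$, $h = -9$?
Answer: $-124$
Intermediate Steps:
$a{\left(Z \right)} = -20 + Z \left(-7 - Z\right)$ ($a{\left(Z \right)} = Z \left(-7 - Z\right) - 20 = -20 + Z \left(-7 - Z\right)$)
$u - a{\left(h \right)} = -162 - \left(-20 - \left(-9\right)^{2} - -63\right) = -162 - \left(-20 - 81 + 63\right) = -162 - -38 = -162 + 38 = -124$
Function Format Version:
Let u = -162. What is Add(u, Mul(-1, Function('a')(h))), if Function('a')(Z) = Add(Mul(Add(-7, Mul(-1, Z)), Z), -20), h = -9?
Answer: -124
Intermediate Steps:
Function('a')(Z) = Add(-20, Mul(Z, Add(-7, Mul(-1, Z)))) (Function('a')(Z) = Add(Mul(Z, Add(-7, Mul(-1, Z))), -20) = Add(-20, Mul(Z, Add(-7, Mul(-1, Z)))))
Add(u, Mul(-1, Function('a')(h))) = Add(-162, Mul(-1, Add(-20, Mul(-1, Pow(-9, 2)), Mul(-7, -9)))) = Add(-162, Mul(-1, Add(-20, Mul(-1, 81), 63))) = Add(-162, Mul(-1, Add(-20, -81, 63))) = Add(-162, Mul(-1, -38)) = Add(-162, 38) = -124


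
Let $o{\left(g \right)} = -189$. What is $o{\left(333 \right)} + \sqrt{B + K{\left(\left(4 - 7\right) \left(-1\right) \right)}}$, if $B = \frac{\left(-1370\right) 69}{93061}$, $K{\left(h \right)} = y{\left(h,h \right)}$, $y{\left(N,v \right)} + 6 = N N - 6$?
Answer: $-189 + \frac{i \sqrt{34778105493}}{93061} \approx -189.0 + 2.0039 i$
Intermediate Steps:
$y{\left(N,v \right)} = -12 + N^{2}$ ($y{\left(N,v \right)} = -6 + \left(N N - 6\right) = -6 + \left(N^{2} - 6\right) = -6 + \left(-6 + N^{2}\right) = -12 + N^{2}$)
$K{\left(h \right)} = -12 + h^{2}$
$B = - \frac{94530}{93061}$ ($B = \left(-94530\right) \frac{1}{93061} = - \frac{94530}{93061} \approx -1.0158$)
$o{\left(333 \right)} + \sqrt{B + K{\left(\left(4 - 7\right) \left(-1\right) \right)}} = -189 + \sqrt{- \frac{94530}{93061} - \left(12 - \left(\left(4 - 7\right) \left(-1\right)\right)^{2}\right)} = -189 + \sqrt{- \frac{94530}{93061} - \left(12 - \left(\left(-3\right) \left(-1\right)\right)^{2}\right)} = -189 + \sqrt{- \frac{94530}{93061} - \left(12 - 3^{2}\right)} = -189 + \sqrt{- \frac{94530}{93061} + \left(-12 + 9\right)} = -189 + \sqrt{- \frac{94530}{93061} - 3} = -189 + \sqrt{- \frac{373713}{93061}} = -189 + \frac{i \sqrt{34778105493}}{93061}$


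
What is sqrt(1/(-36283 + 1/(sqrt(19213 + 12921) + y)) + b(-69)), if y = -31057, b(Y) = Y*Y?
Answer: sqrt(5364890598395 - 172743362*sqrt(32134))/sqrt(1126841132 - 36283*sqrt(32134)) ≈ 69.000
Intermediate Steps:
b(Y) = Y**2
sqrt(1/(-36283 + 1/(sqrt(19213 + 12921) + y)) + b(-69)) = sqrt(1/(-36283 + 1/(sqrt(19213 + 12921) - 31057)) + (-69)**2) = sqrt(1/(-36283 + 1/(sqrt(32134) - 31057)) + 4761) = sqrt(1/(-36283 + 1/(-31057 + sqrt(32134))) + 4761) = sqrt(4761 + 1/(-36283 + 1/(-31057 + sqrt(32134))))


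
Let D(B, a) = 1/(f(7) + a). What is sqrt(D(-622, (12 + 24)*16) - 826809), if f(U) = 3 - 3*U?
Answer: I*sqrt(28604284102)/186 ≈ 909.29*I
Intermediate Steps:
D(B, a) = 1/(-18 + a) (D(B, a) = 1/((3 - 3*7) + a) = 1/((3 - 21) + a) = 1/(-18 + a))
sqrt(D(-622, (12 + 24)*16) - 826809) = sqrt(1/(-18 + (12 + 24)*16) - 826809) = sqrt(1/(-18 + 36*16) - 826809) = sqrt(1/(-18 + 576) - 826809) = sqrt(1/558 - 826809) = sqrt(-461359421/558) = I*sqrt(28604284102)/186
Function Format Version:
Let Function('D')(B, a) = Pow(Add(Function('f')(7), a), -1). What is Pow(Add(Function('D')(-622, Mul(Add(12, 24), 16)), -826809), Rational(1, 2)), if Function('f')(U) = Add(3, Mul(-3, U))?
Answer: Mul(Rational(1, 186), I, Pow(28604284102, Rational(1, 2))) ≈ Mul(909.29, I)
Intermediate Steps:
Function('D')(B, a) = Pow(Add(-18, a), -1) (Function('D')(B, a) = Pow(Add(Add(3, Mul(-3, 7)), a), -1) = Pow(Add(Add(3, -21), a), -1) = Pow(Add(-18, a), -1))
Pow(Add(Function('D')(-622, Mul(Add(12, 24), 16)), -826809), Rational(1, 2)) = Pow(Add(Pow(Add(-18, Mul(Add(12, 24), 16)), -1), -826809), Rational(1, 2)) = Pow(Add(Pow(Add(-18, Mul(36, 16)), -1), -826809), Rational(1, 2)) = Pow(Add(Pow(Add(-18, 576), -1), -826809), Rational(1, 2)) = Pow(Add(Pow(558, -1), -826809), Rational(1, 2)) = Pow(Add(Rational(1, 558), -826809), Rational(1, 2)) = Pow(Rational(-461359421, 558), Rational(1, 2)) = Mul(Rational(1, 186), I, Pow(28604284102, Rational(1, 2)))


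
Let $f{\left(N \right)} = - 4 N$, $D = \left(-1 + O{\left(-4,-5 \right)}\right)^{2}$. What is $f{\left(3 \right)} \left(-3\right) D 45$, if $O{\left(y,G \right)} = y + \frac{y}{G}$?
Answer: $\frac{142884}{5} \approx 28577.0$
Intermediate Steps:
$D = \frac{441}{25}$ ($D = \left(-1 - \left(4 + \frac{4}{-5}\right)\right)^{2} = \left(-1 - \frac{16}{5}\right)^{2} = \left(- \frac{21}{5}\right)^{2} = \frac{441}{25} \approx 17.64$)
$f{\left(3 \right)} \left(-3\right) D 45 = \left(-4\right) 3 \left(-3\right) \frac{441}{25} \cdot 45 = \left(-12\right) \left(-3\right) \frac{441}{25} \cdot 45 = 36 \cdot \frac{441}{25} \cdot 45 = \frac{15876}{25} \cdot 45 = \frac{142884}{5}$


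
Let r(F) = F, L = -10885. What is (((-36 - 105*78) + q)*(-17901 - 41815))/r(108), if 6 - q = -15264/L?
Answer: 445331890852/97965 ≈ 4.5458e+6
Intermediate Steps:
q = 50046/10885 (q = 6 - (-15264)/(-10885) = 6 - (-15264)*(-1)/10885 = 6 - 1*15264/10885 = 6 - 15264/10885 = 50046/10885 ≈ 4.5977)
(((-36 - 105*78) + q)*(-17901 - 41815))/r(108) = (((-36 - 105*78) + 50046/10885)*(-17901 - 41815))/108 = (((-36 - 8190) + 50046/10885)*(-59716))*(1/108) = ((-8226 + 50046/10885)*(-59716))*(1/108) = -89489964/10885*(-59716)*(1/108) = (5343982690224/10885)*(1/108) = 445331890852/97965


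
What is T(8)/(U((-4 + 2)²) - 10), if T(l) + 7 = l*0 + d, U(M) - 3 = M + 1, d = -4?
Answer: 11/2 ≈ 5.5000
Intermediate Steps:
U(M) = 4 + M (U(M) = 3 + (M + 1) = 3 + (1 + M) = 4 + M)
T(l) = -11 (T(l) = -7 + (l*0 - 4) = -7 + (0 - 4) = -7 - 4 = -11)
T(8)/(U((-4 + 2)²) - 10) = -11/((4 + (-4 + 2)²) - 10) = -11/((4 + (-2)²) - 10) = -11/((4 + 4) - 10) = -11/(8 - 10) = -11/(-2) = -½*(-11) = 11/2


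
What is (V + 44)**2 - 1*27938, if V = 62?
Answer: -16702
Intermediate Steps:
(V + 44)**2 - 1*27938 = (62 + 44)**2 - 1*27938 = 106**2 - 27938 = 11236 - 27938 = -16702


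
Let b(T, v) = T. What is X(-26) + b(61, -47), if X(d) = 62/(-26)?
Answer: 762/13 ≈ 58.615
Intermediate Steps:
X(d) = -31/13 (X(d) = 62*(-1/26) = -31/13)
X(-26) + b(61, -47) = -31/13 + 61 = 762/13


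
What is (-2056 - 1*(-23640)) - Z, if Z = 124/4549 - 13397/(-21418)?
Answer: 2102875924703/97430482 ≈ 21583.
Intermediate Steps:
Z = 63598785/97430482 (Z = 124*(1/4549) - 13397*(-1/21418) = 124/4549 + 13397/21418 = 63598785/97430482 ≈ 0.65276)
(-2056 - 1*(-23640)) - Z = (-2056 - 1*(-23640)) - 1*63598785/97430482 = (-2056 + 23640) - 63598785/97430482 = 21584 - 63598785/97430482 = 2102875924703/97430482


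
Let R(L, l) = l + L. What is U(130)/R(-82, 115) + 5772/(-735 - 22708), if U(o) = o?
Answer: 2857114/773619 ≈ 3.6932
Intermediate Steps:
R(L, l) = L + l
U(130)/R(-82, 115) + 5772/(-735 - 22708) = 130/(-82 + 115) + 5772/(-735 - 22708) = 130/33 + 5772/(-23443) = 130*(1/33) + 5772*(-1/23443) = 130/33 - 5772/23443 = 2857114/773619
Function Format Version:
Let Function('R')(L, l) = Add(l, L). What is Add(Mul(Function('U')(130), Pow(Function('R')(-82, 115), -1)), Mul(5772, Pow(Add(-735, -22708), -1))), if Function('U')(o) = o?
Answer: Rational(2857114, 773619) ≈ 3.6932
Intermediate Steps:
Function('R')(L, l) = Add(L, l)
Add(Mul(Function('U')(130), Pow(Function('R')(-82, 115), -1)), Mul(5772, Pow(Add(-735, -22708), -1))) = Add(Mul(130, Pow(Add(-82, 115), -1)), Mul(5772, Pow(Add(-735, -22708), -1))) = Add(Mul(130, Pow(33, -1)), Mul(5772, Pow(-23443, -1))) = Add(Mul(130, Rational(1, 33)), Mul(5772, Rational(-1, 23443))) = Add(Rational(130, 33), Rational(-5772, 23443)) = Rational(2857114, 773619)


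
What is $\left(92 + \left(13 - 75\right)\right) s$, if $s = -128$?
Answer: $-3840$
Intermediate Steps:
$\left(92 + \left(13 - 75\right)\right) s = \left(92 + \left(13 - 75\right)\right) \left(-128\right) = \left(92 - 62\right) \left(-128\right) = 30 \left(-128\right) = -3840$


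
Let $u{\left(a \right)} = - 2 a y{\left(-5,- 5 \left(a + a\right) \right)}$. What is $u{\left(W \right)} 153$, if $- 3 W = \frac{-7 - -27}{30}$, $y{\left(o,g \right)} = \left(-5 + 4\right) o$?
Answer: $340$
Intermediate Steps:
$y{\left(o,g \right)} = - o$
$W = - \frac{2}{9}$ ($W = - \frac{\left(-7 - -27\right) \frac{1}{30}}{3} = - \frac{\left(-7 + 27\right) \frac{1}{30}}{3} = - \frac{20 \cdot \frac{1}{30}}{3} = \left(- \frac{1}{3}\right) \frac{2}{3} = - \frac{2}{9} \approx -0.22222$)
$u{\left(a \right)} = - 10 a$ ($u{\left(a \right)} = - 2 a \left(\left(-1\right) \left(-5\right)\right) = - 2 a 5 = - 10 a$)
$u{\left(W \right)} 153 = \left(-10\right) \left(- \frac{2}{9}\right) 153 = \frac{20}{9} \cdot 153 = 340$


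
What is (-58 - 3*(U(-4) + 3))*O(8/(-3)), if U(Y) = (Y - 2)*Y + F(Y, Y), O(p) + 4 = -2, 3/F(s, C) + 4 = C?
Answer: 3309/4 ≈ 827.25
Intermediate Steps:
F(s, C) = 3/(-4 + C)
O(p) = -6 (O(p) = -4 - 2 = -6)
U(Y) = 3/(-4 + Y) + Y*(-2 + Y) (U(Y) = (Y - 2)*Y + 3/(-4 + Y) = (-2 + Y)*Y + 3/(-4 + Y) = Y*(-2 + Y) + 3/(-4 + Y) = 3/(-4 + Y) + Y*(-2 + Y))
(-58 - 3*(U(-4) + 3))*O(8/(-3)) = (-58 - 3*((3 - 4*(-4 - 4)*(-2 - 4))/(-4 - 4) + 3))*(-6) = (-58 - 3*((3 - 4*(-8)*(-6))/(-8) + 3))*(-6) = (-58 - 3*(-(3 - 192)/8 + 3))*(-6) = (-58 - 3*(-⅛*(-189) + 3))*(-6) = (-58 - 3*(189/8 + 3))*(-6) = (-58 - 3*213/8)*(-6) = (-58 - 639/8)*(-6) = -1103/8*(-6) = 3309/4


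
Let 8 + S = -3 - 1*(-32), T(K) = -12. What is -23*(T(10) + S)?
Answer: -207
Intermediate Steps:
S = 21 (S = -8 + (-3 - 1*(-32)) = -8 + (-3 + 32) = -8 + 29 = 21)
-23*(T(10) + S) = -23*(-12 + 21) = -23*9 = -207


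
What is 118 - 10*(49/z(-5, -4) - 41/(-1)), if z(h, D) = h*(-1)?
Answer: -390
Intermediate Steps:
z(h, D) = -h
118 - 10*(49/z(-5, -4) - 41/(-1)) = 118 - 10*(49/((-1*(-5))) - 41/(-1)) = 118 - 10*(49/5 - 41*(-1)) = 118 - 10*(49*(⅕) + 41) = 118 - 10*(49/5 + 41) = 118 - 10*254/5 = 118 - 508 = -390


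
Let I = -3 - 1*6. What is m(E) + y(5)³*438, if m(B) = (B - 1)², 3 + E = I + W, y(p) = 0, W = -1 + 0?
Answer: 196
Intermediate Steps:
W = -1
I = -9 (I = -3 - 6 = -9)
E = -13 (E = -3 + (-9 - 1) = -3 - 10 = -13)
m(B) = (-1 + B)²
m(E) + y(5)³*438 = (-1 - 13)² + 0³*438 = (-14)² + 0*438 = 196 + 0 = 196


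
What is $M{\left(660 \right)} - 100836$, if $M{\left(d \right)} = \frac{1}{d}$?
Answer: $- \frac{66551759}{660} \approx -1.0084 \cdot 10^{5}$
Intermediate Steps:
$M{\left(660 \right)} - 100836 = \frac{1}{660} - 100836 = - \frac{66551759}{660}$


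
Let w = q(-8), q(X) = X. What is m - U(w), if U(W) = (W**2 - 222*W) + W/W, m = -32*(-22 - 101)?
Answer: 2095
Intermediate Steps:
m = 3936 (m = -32*(-123) = 3936)
w = -8
U(W) = 1 + W**2 - 222*W (U(W) = (W**2 - 222*W) + 1 = 1 + W**2 - 222*W)
m - U(w) = 3936 - (1 + (-8)**2 - 222*(-8)) = 3936 - (1 + 64 + 1776) = 3936 - 1*1841 = 3936 - 1841 = 2095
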